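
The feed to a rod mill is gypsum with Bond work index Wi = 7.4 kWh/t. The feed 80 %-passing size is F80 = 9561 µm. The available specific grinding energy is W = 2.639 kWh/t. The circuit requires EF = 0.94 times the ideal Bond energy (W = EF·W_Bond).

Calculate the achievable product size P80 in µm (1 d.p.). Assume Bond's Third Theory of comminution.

P80 = 431.1 µm

W = 10·Wi·[P80^(−½) − F80^(−½)]
W_Bond = W / EF = 2.639 / 0.94 = 2.8074 kWh/t
P80^(−½) = W_Bond/(10 Wi) + F80^(−½)
  = 2.8074/(10·7.4) + 1/√9561 = 0.037938 + 0.010227 = 0.048165
P80 = (1/0.048165)² = 20.7618² = 431.05 µm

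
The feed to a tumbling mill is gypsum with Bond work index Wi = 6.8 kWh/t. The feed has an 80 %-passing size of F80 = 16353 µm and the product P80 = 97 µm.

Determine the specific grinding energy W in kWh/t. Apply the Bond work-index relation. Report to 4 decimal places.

W = 10·Wi·(P80^(-½) − F80^(-½))
1/√97 = 0.101535;  1/√16353 = 0.007820
W = 10·6.8·(0.101535 − 0.007820) = 6.3726 kWh/t

W = 6.3726 kWh/t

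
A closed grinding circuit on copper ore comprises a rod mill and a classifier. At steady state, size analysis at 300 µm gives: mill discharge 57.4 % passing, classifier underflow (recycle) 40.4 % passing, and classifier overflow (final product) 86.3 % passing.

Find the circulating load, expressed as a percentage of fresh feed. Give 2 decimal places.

CL = 170.00 %

Two-product formula at 300 µm:
d + r·d = r·u + o → r(d−u) = o−d
r = (86.3 − 57.4)/(57.4 − 40.4) = 28.9/17.0 = 1.7000
CL = 100·r = 170.00 %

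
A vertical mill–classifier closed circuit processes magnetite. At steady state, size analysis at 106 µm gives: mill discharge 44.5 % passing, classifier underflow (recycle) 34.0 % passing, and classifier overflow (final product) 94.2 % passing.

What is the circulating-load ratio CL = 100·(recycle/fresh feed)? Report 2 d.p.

Balance %-passing 106 µm (r = R/F):
Fd + Rd = Ru + Fo ⇒ R/F = (o−d)/(d−u)
r = (94.2 − 44.5)/(44.5 − 34.0) = 49.7/10.5 = 4.7333
CL = 100·r = 473.33 %

CL = 473.33 %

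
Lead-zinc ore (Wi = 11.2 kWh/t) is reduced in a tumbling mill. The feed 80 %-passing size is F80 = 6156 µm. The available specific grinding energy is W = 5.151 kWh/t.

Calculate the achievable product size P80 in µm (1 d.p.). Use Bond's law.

P80 = 289.9 µm

W = 10·Wi·(P80^(-½) − F80^(-½))
⇒ 1/√P80 = W/(10·Wi) + 1/√F80
  = 5.1510/(10·11.2) + 1/√6156 = 0.045991 + 0.012745 = 0.058736
P80 = (1/0.058736)² = 17.0252² = 289.86 µm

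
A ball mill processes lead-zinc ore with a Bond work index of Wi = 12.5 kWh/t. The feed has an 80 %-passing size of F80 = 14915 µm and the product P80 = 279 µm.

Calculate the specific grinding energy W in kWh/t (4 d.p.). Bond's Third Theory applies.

W = 6.4600 kWh/t

W = 10 Wi (1/√P80 − 1/√F80)  [Bond]
1/√279 = 0.059868;  1/√14915 = 0.008188
W = 10·12.5·(0.059868 − 0.008188) = 6.4600 kWh/t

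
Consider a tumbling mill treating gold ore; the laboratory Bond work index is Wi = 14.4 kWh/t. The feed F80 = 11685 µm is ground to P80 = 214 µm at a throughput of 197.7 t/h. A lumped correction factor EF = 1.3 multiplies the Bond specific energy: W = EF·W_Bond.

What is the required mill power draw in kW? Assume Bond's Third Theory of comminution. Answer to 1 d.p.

P = 2187.5 kW

W = 10 Wi / √P80 − 10 Wi / √F80
W = 10·14.4·(1/√214 − 1/√11685) = 10·14.4·(0.059108) = 8.5115 kWh/t
W_actual = 1.3 × 8.5115 = 11.0650 kWh/t
P_mill = W·ṁ = 11.0650·197.7 = 2187.5 kW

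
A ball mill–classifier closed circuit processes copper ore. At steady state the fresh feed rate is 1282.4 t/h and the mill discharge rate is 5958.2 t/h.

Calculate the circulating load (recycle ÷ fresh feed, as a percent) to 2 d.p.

CL = 364.61 %

Steady state: M = F + R.
R = M − F = 5958.2 − 1282.4 = 4675.8 t/h
CL = 100·R/F = 100·4675.8/1282.4 = 364.61 %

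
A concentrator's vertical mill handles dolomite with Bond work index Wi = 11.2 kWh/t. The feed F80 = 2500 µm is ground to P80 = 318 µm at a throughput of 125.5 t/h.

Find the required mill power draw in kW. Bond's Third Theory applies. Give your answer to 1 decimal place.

P = 507.1 kW

W_Bond = 10·Wi·(1/√P₈₀ − 1/√F₈₀)
W = 10·11.2·(1/√318 − 1/√2500) = 10·11.2·(0.036077) = 4.0406 kWh/t
Power = W × throughput = 4.0406 kWh/t × 125.5 t/h = 507.1 kW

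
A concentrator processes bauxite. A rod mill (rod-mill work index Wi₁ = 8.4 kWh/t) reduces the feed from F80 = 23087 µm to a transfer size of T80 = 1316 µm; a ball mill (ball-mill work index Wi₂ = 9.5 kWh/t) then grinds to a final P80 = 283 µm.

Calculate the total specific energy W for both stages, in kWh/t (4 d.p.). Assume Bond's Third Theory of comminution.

W = 4.7911 kWh/t

W = 10 Wi (1/√P80 − 1/√F80)  [Bond]
Stage 1 (23087→1316 µm, Wi₁=8.4): W₁ = 10·8.4·(0.027566 − 0.006581) = 1.7627 kWh/t
Stage 2 (1316→283 µm, Wi₂=9.5): W₂ = 10·9.5·(0.059444 − 0.027566) = 3.0284 kWh/t
W = W₁ + W₂ = 1.7627 + 3.0284 = 4.7911 kWh/t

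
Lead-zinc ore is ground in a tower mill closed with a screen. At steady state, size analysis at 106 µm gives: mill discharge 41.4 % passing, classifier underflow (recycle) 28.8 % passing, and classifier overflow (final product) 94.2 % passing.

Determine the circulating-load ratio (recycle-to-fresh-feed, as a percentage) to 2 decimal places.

Mass balance on the −106 µm fraction:
d + r·d = r·u + o → r(d−u) = o−d
r = (94.2 − 41.4)/(41.4 − 28.8) = 52.8/12.6 = 4.1905
CL = 100·r = 419.05 %

CL = 419.05 %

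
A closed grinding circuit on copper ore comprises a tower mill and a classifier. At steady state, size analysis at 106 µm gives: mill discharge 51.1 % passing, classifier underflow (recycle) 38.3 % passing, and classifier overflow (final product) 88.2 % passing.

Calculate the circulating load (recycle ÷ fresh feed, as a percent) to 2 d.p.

CL = 289.84 %

Let r = R/F. Size balance at 106 µm:
(1+r)·d = r·u + o ⇒ r = (o−d)/(d−u)
r = (88.2 − 51.1)/(51.1 − 38.3) = 37.1/12.8 = 2.8984
CL = 100·r = 289.84 %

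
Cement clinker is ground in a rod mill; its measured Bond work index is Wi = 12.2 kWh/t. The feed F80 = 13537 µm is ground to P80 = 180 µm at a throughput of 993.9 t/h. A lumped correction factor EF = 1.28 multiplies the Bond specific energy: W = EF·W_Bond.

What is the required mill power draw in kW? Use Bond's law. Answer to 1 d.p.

W_Bond = 10·Wi·(1/√P₈₀ − 1/√F₈₀)
W = 10·12.2·(1/√180 − 1/√13537) = 10·12.2·(0.065941) = 8.0448 kWh/t
Corrected W = EF·W_Bond = 1.28·8.0448 = 10.2973 kWh/t
P_mill = W·ṁ = 10.2973·993.9 = 10234.5 kW

P = 10234.5 kW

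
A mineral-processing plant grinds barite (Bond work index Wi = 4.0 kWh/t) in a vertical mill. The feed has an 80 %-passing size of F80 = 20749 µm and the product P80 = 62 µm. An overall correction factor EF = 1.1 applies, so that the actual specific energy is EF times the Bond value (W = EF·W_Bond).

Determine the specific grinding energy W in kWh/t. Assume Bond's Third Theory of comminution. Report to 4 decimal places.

W = 10 Wi (1/√P80 − 1/√F80)  [Bond]
1/√62 = 0.127000;  1/√20749 = 0.006942
W = 10·4.0·(0.127000 − 0.006942) = 4.8023 kWh/t
W_actual = 1.1 × 4.8023 = 5.2825 kWh/t

W = 5.2825 kWh/t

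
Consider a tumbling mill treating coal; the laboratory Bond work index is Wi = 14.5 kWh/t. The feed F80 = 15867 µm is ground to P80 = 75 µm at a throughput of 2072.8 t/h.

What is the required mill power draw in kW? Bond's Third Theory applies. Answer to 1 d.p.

P = 32319.2 kW

W = 10 Wi (1/√P80 − 1/√F80)  [Bond]
W = 10·14.5·(1/√75 − 1/√15867) = 10·14.5·(0.107531) = 15.5920 kWh/t
P_mill = W·ṁ = 15.5920·2072.8 = 32319.2 kW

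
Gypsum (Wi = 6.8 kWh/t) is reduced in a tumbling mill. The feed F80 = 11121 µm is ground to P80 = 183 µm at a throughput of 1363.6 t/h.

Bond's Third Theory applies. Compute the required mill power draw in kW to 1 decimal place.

P = 5975.1 kW

W = 10·Wi·(P80^(-½) − F80^(-½))
W = 10·6.8·(1/√183 − 1/√11121) = 10·6.8·(0.064440) = 4.3819 kWh/t
P = W·T = 4.3819·1363.6 = 5975.1 kW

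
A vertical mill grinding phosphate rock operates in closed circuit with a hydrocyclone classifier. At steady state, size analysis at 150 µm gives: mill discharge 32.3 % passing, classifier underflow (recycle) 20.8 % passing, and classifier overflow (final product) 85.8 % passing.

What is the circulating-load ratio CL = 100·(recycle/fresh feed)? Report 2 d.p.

Two-product formula at 150 µm:
r = (o − d)/(d − u)
r = (85.8 − 32.3)/(32.3 − 20.8) = 53.5/11.5 = 4.6522
CL = 100·r = 465.22 %

CL = 465.22 %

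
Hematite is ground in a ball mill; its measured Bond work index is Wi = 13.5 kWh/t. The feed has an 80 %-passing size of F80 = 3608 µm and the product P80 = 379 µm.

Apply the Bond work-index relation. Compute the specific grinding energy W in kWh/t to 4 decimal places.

W = 10·Wi·(P80^(-½) − F80^(-½))
1/√379 = 0.051367;  1/√3608 = 0.016648
W = 10·13.5·(0.051367 − 0.016648) = 4.6870 kWh/t

W = 4.6870 kWh/t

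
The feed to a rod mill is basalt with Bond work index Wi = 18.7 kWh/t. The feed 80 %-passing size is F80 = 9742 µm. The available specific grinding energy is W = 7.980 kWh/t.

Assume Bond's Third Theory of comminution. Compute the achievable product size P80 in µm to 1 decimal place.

P80 = 358.6 µm

W = 10·Wi·[P80^(−½) − F80^(−½)]
⇒ 1/√P80 = W/(10 Wi) + 1/√F80
  = 7.9800/(10·18.7) + 1/√9742 = 0.042674 + 0.010132 = 0.052805
P80 = (1/0.052805)² = 18.9375² = 358.63 µm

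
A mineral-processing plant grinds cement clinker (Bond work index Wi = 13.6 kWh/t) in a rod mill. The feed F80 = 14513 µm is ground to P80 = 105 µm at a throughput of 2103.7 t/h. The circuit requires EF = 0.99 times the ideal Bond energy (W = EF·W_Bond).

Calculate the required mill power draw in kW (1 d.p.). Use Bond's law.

P = 25290.5 kW

W = 10·Wi·[P80^(−½) − F80^(−½)]
W = 10·13.6·(1/√105 − 1/√14513) = 10·13.6·(0.089289) = 12.1433 kWh/t
Corrected W = EF·W_Bond = 0.99·12.1433 = 12.0219 kWh/t
P = W·T = 12.0219·2103.7 = 25290.5 kW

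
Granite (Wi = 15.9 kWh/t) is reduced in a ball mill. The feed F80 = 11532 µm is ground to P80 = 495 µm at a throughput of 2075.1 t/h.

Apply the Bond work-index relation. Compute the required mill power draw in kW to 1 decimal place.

W = 10 Wi (P80^-0.5 − F80^-0.5)
W = 10·15.9·(1/√495 − 1/√11532) = 10·15.9·(0.035635) = 5.6659 kWh/t
P = W·T = 5.6659·2075.1 = 11757.3 kW

P = 11757.3 kW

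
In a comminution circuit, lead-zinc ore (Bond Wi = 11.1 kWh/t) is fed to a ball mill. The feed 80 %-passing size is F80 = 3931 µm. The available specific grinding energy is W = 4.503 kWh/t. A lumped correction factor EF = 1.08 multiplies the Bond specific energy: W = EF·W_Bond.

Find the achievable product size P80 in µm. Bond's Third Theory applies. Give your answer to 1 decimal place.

W = 10·Wi·[P80^(−½) − F80^(−½)]
W_Bond = W / EF = 4.503 / 1.08 = 4.1694 kWh/t
1/√P80 = 1/√F80 + W_Bond/(10·Wi)
  = 4.1694/(10·11.1) + 1/√3931 = 0.037563 + 0.015950 = 0.053512
P80 = (1/0.053512)² = 18.6874² = 349.22 µm

P80 = 349.2 µm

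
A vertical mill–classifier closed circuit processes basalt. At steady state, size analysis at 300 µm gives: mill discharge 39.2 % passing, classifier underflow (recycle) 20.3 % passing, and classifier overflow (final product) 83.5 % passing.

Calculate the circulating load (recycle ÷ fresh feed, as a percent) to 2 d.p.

CL = 234.39 %

Balance %-passing 300 µm (r = R/F):
r = (o − d)/(d − u)
r = (83.5 − 39.2)/(39.2 − 20.3) = 44.3/18.9 = 2.3439
CL = 100·r = 234.39 %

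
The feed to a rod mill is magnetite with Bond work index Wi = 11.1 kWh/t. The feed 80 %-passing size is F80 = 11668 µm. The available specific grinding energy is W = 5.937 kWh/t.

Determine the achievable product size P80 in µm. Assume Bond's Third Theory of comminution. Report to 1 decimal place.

W = 10 Wi / √P80 − 10 Wi / √F80
⇒ 1/√P80 = W/(10 Wi) + 1/√F80
  = 5.9370/(10·11.1) + 1/√11668 = 0.053486 + 0.009258 = 0.062744
P80 = (1/0.062744)² = 15.9377² = 254.01 µm

P80 = 254.0 µm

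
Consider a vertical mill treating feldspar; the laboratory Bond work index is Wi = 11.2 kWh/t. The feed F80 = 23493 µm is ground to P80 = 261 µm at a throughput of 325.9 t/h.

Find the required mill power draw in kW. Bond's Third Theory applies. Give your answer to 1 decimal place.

P = 2021.2 kW

W_Bond = 10·Wi·(1/√P₈₀ − 1/√F₈₀)
W = 10·11.2·(1/√261 − 1/√23493) = 10·11.2·(0.055374) = 6.2019 kWh/t
Mill draw = 6.2019 × 325.9 = 2021.2 kW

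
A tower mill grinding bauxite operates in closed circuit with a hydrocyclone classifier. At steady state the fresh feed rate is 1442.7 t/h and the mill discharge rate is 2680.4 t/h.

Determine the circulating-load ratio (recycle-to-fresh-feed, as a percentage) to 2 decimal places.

CL = 85.79 %

Mill node: discharge = fresh + recycle.
R = M − F = 2680.4 − 1442.7 = 1237.7 t/h
CL = 100·R/F = 100·1237.7/1442.7 = 85.79 %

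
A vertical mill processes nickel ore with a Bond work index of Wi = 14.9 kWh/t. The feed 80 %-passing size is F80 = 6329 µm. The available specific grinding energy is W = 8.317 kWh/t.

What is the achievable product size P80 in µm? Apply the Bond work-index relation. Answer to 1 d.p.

P80 = 213.8 µm

Bond: W = 10·Wi·(1/√P80 − 1/√F80)
⇒ 1/√P80 = W/(10 Wi) + 1/√F80
  = 8.3170/(10·14.9) + 1/√6329 = 0.055819 + 0.012570 = 0.068389
P80 = (1/0.068389)² = 14.6223² = 213.81 µm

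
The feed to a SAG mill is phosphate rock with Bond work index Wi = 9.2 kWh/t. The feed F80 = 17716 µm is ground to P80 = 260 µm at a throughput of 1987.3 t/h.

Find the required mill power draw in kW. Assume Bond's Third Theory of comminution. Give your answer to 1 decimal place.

P = 9965.1 kW

W_Bond = 10·Wi·(1/√P₈₀ − 1/√F₈₀)
W = 10·9.2·(1/√260 − 1/√17716) = 10·9.2·(0.054504) = 5.0144 kWh/t
Mill draw = 5.0144 × 1987.3 = 9965.1 kW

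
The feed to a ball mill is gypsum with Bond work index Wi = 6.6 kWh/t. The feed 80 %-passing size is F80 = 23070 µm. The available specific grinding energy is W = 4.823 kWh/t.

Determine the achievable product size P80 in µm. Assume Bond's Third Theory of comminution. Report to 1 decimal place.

P80 = 157.6 µm

W = 10 Wi (P80^-0.5 − F80^-0.5)
P80^(−½) = W/(10 Wi) + F80^(−½)
  = 4.8230/(10·6.6) + 1/√23070 = 0.073076 + 0.006584 = 0.079660
P80 = (1/0.079660)² = 12.5534² = 157.59 µm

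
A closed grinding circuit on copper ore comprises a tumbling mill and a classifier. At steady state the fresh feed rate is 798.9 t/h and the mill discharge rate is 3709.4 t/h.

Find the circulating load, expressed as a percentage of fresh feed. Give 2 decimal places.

Mill node: discharge = fresh + recycle.
R = M − F = 3709.4 − 798.9 = 2910.5 t/h
CL = 100·R/F = 100·2910.5/798.9 = 364.31 %

CL = 364.31 %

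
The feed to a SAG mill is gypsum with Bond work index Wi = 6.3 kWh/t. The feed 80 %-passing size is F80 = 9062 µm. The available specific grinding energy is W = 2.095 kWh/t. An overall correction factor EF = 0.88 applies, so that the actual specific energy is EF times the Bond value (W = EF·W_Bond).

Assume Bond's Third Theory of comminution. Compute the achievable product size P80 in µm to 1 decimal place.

Bond: W = 10·Wi·(1/√P80 − 1/√F80)
W_Bond = W / EF = 2.095 / 0.88 = 2.3807 kWh/t
⇒ 1/√P80 = W_Bond/(10 Wi) + 1/√F80
  = 2.3807/(10·6.3) + 1/√9062 = 0.037789 + 0.010505 = 0.048293
P80 = (1/0.048293)² = 20.7068² = 428.77 µm

P80 = 428.8 µm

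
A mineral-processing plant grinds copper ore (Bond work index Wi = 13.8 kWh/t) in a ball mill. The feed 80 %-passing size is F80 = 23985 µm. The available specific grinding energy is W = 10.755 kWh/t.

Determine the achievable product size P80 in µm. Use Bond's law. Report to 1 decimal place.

P80 = 140.4 µm

Bond:  W = 10 Wi (1/√P − 1/√F)
1/√P80 = 1/√F80 + W/(10·Wi)
  = 10.7550/(10·13.8) + 1/√23985 = 0.077935 + 0.006457 = 0.084392
P80 = (1/0.084392)² = 11.8495² = 140.41 µm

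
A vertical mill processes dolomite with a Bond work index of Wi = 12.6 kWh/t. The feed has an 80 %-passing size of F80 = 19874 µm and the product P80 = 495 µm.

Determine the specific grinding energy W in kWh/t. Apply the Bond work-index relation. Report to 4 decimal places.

W = 4.7695 kWh/t

W = 10·Wi·(P80^(-½) − F80^(-½))
1/√495 = 0.044947;  1/√19874 = 0.007093
W = 10·12.6·(0.044947 − 0.007093) = 4.7695 kWh/t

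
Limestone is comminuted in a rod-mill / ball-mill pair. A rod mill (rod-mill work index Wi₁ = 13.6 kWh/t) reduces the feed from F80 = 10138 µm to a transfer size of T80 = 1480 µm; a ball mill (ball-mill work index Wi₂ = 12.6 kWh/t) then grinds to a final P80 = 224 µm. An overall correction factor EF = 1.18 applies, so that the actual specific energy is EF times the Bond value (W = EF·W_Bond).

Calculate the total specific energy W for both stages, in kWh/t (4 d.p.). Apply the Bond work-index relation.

W = 8.6470 kWh/t

W = 10·Wi·[P80^(−½) − F80^(−½)]
Stage 1 (10138→1480 µm, Wi₁=13.6): W₁ = 10·13.6·(0.025994 − 0.009932) = 2.1844 kWh/t
Stage 2 (1480→224 µm, Wi₂=12.6): W₂ = 10·12.6·(0.066815 − 0.025994) = 5.1435 kWh/t
W = W₁ + W₂ = 2.1844 + 5.1435 = 7.3280 kWh/t
W_actual = 1.18 × 7.3280 = 8.6470 kWh/t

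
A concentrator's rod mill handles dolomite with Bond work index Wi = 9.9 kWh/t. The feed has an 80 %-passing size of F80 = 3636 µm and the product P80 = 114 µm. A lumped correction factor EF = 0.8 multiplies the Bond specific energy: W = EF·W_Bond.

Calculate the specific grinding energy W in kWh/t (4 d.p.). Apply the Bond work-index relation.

W = 6.1043 kWh/t

Bond: W = 10·Wi·(1/√P80 − 1/√F80)
1/√114 = 0.093659;  1/√3636 = 0.016584
W = 10·9.9·(0.093659 − 0.016584) = 7.6304 kWh/t
Apply correction: 7.6304 × 0.8 = 6.1043 kWh/t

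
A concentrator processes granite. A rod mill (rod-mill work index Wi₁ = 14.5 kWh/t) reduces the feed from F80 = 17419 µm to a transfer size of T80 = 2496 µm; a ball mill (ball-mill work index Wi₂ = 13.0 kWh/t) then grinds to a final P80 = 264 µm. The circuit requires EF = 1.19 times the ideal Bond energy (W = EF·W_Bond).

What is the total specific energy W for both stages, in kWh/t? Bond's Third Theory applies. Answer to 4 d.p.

W = 10 Wi (P80^-0.5 − F80^-0.5)
Stage 1 (17419→2496 µm, Wi₁=14.5): W₁ = 10·14.5·(0.020016 − 0.007577) = 1.8037 kWh/t
Stage 2 (2496→264 µm, Wi₂=13.0): W₂ = 10·13.0·(0.061546 − 0.020016) = 5.3989 kWh/t
W = W₁ + W₂ = 1.8037 + 5.3989 = 7.2025 kWh/t
Corrected W = EF·W_Bond = 1.19·7.2025 = 8.5710 kWh/t

W = 8.5710 kWh/t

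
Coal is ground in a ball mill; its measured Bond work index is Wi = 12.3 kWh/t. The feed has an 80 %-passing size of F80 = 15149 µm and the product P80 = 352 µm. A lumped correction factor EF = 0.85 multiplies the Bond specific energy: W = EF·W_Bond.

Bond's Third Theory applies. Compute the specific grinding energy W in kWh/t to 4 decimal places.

W_Bond = 10·Wi·(1/√P₈₀ − 1/√F₈₀)
1/√352 = 0.053300;  1/√15149 = 0.008125
W = 10·12.3·(0.053300 − 0.008125) = 5.5566 kWh/t
Corrected W = EF·W_Bond = 0.85·5.5566 = 4.7231 kWh/t

W = 4.7231 kWh/t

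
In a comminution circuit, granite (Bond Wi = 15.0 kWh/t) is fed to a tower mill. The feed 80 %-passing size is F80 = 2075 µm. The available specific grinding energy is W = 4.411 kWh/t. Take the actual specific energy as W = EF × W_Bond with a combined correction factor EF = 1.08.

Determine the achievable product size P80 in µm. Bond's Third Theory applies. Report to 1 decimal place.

W_Bond = 10·Wi·(1/√P₈₀ − 1/√F₈₀)
W_Bond = W / EF = 4.411 / 1.08 = 4.0843 kWh/t
1/√P80 = 1/√F80 + W_Bond/(10·Wi)
  = 4.0843/(10·15.0) + 1/√2075 = 0.027228 + 0.021953 = 0.049181
P80 = (1/0.049181)² = 20.3330² = 413.43 µm

P80 = 413.4 µm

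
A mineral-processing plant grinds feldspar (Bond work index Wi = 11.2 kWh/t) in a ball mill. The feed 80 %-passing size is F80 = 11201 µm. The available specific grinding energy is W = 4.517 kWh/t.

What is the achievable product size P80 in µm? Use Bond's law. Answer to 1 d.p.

P80 = 403.6 µm

W = 10·Wi·(P80^(-½) − F80^(-½))
1/√P80 = 1/√F80 + W/(10·Wi)
  = 4.5170/(10·11.2) + 1/√11201 = 0.040330 + 0.009449 = 0.049779
P80 = (1/0.049779)² = 20.0888² = 403.56 µm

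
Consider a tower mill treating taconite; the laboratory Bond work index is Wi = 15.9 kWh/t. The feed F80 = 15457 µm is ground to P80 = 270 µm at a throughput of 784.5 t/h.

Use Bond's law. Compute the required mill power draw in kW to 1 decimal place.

P = 6587.9 kW

W = 10 Wi (P80^-0.5 − F80^-0.5)
W = 10·15.9·(1/√270 − 1/√15457) = 10·15.9·(0.052815) = 8.3975 kWh/t
Mill draw = 8.3975 × 784.5 = 6587.9 kW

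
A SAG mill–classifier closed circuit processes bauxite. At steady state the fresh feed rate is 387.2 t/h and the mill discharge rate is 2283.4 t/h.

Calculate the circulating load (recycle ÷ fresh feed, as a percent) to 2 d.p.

CL = 489.72 %

Mill node: discharge = fresh + recycle.
R = M − F = 2283.4 − 387.2 = 1896.2 t/h
CL = 100·R/F = 100·1896.2/387.2 = 489.72 %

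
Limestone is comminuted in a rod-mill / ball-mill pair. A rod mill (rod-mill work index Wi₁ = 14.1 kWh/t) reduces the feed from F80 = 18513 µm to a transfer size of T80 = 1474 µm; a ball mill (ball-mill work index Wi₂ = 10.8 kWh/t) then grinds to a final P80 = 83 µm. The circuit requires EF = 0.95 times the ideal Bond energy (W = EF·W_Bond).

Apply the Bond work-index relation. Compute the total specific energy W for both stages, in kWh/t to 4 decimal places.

Bond:  W = 10 Wi (1/√P − 1/√F)
Stage 1 (18513→1474 µm, Wi₁=14.1): W₁ = 10·14.1·(0.026047 − 0.007350) = 2.6363 kWh/t
Stage 2 (1474→83 µm, Wi₂=10.8): W₂ = 10·10.8·(0.109764 − 0.026047) = 9.0415 kWh/t
W = W₁ + W₂ = 2.6363 + 9.0415 = 11.6778 kWh/t
Corrected W = EF·W_Bond = 0.95·11.6778 = 11.0939 kWh/t

W = 11.0939 kWh/t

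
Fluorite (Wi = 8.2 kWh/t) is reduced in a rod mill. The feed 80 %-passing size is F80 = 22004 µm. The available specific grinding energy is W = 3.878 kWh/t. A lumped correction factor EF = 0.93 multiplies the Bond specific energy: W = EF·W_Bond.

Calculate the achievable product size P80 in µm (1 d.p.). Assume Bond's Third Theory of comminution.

P80 = 301.5 µm

W = 10·Wi·[P80^(−½) − F80^(−½)]
W_Bond = W / EF = 3.878 / 0.93 = 4.1699 kWh/t
⇒ 1/√P80 = W_Bond/(10 Wi) + 1/√F80
  = 4.1699/(10·8.2) + 1/√22004 = 0.050852 + 0.006741 = 0.057594
P80 = (1/0.057594)² = 17.3630² = 301.47 µm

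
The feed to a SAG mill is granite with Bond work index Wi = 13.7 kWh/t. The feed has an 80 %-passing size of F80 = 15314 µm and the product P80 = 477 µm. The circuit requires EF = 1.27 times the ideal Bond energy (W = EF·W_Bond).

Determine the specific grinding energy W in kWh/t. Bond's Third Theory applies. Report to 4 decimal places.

W = 6.5605 kWh/t

W = 10 Wi (1/√P80 − 1/√F80)  [Bond]
1/√477 = 0.045787;  1/√15314 = 0.008081
W = 10·13.7·(0.045787 − 0.008081) = 5.1657 kWh/t
Apply correction: 5.1657 × 1.27 = 6.5605 kWh/t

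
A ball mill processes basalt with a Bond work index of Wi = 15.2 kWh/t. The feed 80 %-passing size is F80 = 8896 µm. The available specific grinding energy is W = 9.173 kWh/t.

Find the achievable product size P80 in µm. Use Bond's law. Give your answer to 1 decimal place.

P80 = 198.6 µm

W = 10 Wi (P80^-0.5 − F80^-0.5)
1/√P80 = 1/√F80 + W/(10·Wi)
  = 9.1730/(10·15.2) + 1/√8896 = 0.060349 + 0.010602 = 0.070951
P80 = (1/0.070951)² = 14.0942² = 198.65 µm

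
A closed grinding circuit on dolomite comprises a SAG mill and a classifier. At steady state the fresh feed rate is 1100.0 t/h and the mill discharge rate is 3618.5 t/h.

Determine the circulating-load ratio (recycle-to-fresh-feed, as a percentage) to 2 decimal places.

CL = 228.95 %

M = F + R at steady state, so:
R = M − F = 3618.5 − 1100.0 = 2518.5 t/h
CL = 100·R/F = 100·2518.5/1100.0 = 228.95 %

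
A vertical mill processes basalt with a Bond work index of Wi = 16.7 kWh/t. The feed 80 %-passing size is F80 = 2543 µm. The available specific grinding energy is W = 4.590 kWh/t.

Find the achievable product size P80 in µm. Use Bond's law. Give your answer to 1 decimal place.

W_Bond = 10·Wi·(1/√P₈₀ − 1/√F₈₀)
P80^(−½) = W/(10 Wi) + F80^(−½)
  = 4.5900/(10·16.7) + 1/√2543 = 0.027485 + 0.019830 = 0.047315
P80 = (1/0.047315)² = 21.1348² = 446.68 µm

P80 = 446.7 µm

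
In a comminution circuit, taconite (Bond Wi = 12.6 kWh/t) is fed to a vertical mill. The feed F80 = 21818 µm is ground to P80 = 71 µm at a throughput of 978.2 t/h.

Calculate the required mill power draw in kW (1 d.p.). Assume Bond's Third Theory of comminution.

W = 10·Wi·[P80^(−½) − F80^(−½)]
W = 10·12.6·(1/√71 − 1/√21818) = 10·12.6·(0.111908) = 14.1004 kWh/t
P_mill = W·ṁ = 14.1004·978.2 = 13793.0 kW

P = 13793.0 kW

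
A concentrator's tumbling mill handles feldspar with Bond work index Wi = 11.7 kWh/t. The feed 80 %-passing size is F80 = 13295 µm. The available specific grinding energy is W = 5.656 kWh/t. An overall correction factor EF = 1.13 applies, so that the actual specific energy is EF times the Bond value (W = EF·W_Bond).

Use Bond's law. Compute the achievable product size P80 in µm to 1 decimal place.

P80 = 377.7 µm

Bond: W = 10·Wi·(1/√P80 − 1/√F80)
W_Bond = W / EF = 5.656 / 1.13 = 5.0053 kWh/t
⇒ 1/√P80 = W_Bond/(10 Wi) + 1/√F80
  = 5.0053/(10·11.7) + 1/√13295 = 0.042780 + 0.008673 = 0.051453
P80 = (1/0.051453)² = 19.4352² = 377.73 µm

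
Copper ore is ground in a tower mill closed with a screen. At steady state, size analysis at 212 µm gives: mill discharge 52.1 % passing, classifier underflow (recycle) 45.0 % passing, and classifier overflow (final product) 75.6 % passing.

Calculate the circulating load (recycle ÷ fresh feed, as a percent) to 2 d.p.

CL = 330.99 %

Two-product formula at 212 µm:
Fd + Rd = Ru + Fo ⇒ R/F = (o−d)/(d−u)
r = (75.6 − 52.1)/(52.1 − 45.0) = 23.5/7.1 = 3.3099
CL = 100·r = 330.99 %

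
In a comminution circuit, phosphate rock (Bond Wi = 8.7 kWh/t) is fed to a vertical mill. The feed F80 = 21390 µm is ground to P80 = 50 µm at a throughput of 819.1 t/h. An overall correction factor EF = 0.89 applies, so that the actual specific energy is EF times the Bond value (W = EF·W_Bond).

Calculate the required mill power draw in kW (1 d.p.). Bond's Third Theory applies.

P = 8535.7 kW

W = 10·Wi·(P80^(-½) − F80^(-½))
W = 10·8.7·(1/√50 − 1/√21390) = 10·8.7·(0.134584) = 11.7088 kWh/t
W_actual = 0.89 × 11.7088 = 10.4208 kWh/t
Mill draw = 10.4208 × 819.1 = 8535.7 kW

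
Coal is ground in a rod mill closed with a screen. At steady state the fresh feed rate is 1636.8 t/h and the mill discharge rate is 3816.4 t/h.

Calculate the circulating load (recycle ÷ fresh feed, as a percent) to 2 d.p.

Discharge = new feed + return, hence
R = M − F = 3816.4 − 1636.8 = 2179.6 t/h
CL = 100·R/F = 100·2179.6/1636.8 = 133.16 %

CL = 133.16 %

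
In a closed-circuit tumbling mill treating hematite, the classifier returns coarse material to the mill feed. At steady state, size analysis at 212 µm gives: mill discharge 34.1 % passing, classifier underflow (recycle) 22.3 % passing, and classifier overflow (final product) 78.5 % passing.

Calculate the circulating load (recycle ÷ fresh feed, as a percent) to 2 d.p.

Mass balance on the −212 µm fraction:
Fd + Rd = Ru + Fo ⇒ R/F = (o−d)/(d−u)
r = (78.5 − 34.1)/(34.1 − 22.3) = 44.4/11.8 = 3.7627
CL = 100·r = 376.27 %

CL = 376.27 %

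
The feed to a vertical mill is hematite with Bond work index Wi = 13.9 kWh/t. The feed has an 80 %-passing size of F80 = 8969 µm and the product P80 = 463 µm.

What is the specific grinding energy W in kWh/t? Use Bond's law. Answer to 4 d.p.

W = 4.9922 kWh/t

W = 10·Wi·(P80^(-½) − F80^(-½))
1/√463 = 0.046474;  1/√8969 = 0.010559
W = 10·13.9·(0.046474 − 0.010559) = 4.9922 kWh/t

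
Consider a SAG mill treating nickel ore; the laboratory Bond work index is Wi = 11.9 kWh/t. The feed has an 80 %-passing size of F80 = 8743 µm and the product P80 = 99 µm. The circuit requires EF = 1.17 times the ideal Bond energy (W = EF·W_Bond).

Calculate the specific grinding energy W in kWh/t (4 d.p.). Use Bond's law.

W_Bond = 10·Wi·(1/√P₈₀ − 1/√F₈₀)
1/√99 = 0.100504;  1/√8743 = 0.010695
W = 10·11.9·(0.100504 − 0.010695) = 10.6873 kWh/t
W_actual = 1.17 × 10.6873 = 12.5041 kWh/t

W = 12.5041 kWh/t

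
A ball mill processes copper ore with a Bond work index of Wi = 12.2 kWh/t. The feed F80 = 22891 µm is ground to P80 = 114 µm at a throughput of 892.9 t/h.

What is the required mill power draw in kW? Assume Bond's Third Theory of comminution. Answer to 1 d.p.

W = 10·Wi·(P80^(-½) − F80^(-½))
W = 10·12.2·(1/√114 − 1/√22891) = 10·12.2·(0.087049) = 10.6200 kWh/t
P = W·T = 10.6200·892.9 = 9482.6 kW

P = 9482.6 kW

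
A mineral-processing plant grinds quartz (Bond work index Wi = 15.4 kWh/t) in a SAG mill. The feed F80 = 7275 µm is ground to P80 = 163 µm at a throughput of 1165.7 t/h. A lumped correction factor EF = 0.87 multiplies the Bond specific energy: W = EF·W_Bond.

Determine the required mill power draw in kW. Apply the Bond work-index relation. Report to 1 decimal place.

P = 10401.9 kW

W = 10 Wi (1/√P80 − 1/√F80)  [Bond]
W = 10·15.4·(1/√163 − 1/√7275) = 10·15.4·(0.066602) = 10.2567 kWh/t
W_actual = 0.87 × 10.2567 = 8.9233 kWh/t
P = W·T = 8.9233·1165.7 = 10401.9 kW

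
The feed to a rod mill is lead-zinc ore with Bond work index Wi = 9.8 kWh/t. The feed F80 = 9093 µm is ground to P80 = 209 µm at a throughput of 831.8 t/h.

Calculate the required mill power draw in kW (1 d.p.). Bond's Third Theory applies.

P = 4783.8 kW

W = 10 Wi (1/√P80 − 1/√F80)  [Bond]
W = 10·9.8·(1/√209 − 1/√9093) = 10·9.8·(0.058685) = 5.7511 kWh/t
Power = W × throughput = 5.7511 kWh/t × 831.8 t/h = 4783.8 kW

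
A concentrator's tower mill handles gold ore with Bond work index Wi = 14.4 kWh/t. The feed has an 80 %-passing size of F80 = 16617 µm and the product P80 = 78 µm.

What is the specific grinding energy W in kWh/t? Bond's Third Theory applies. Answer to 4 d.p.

W = 10 Wi (1/√P80 − 1/√F80)  [Bond]
1/√78 = 0.113228;  1/√16617 = 0.007758
W = 10·14.4·(0.113228 − 0.007758) = 15.1877 kWh/t

W = 15.1877 kWh/t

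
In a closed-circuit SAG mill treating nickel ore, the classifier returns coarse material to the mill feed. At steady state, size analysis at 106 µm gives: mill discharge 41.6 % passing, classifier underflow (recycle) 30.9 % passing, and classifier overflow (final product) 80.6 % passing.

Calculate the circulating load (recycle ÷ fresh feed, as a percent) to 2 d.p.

CL = 364.49 %

Let r = R/F. Size balance at 106 µm:
(1+r)d = ru + o → r = (o−d)/(d−u)
r = (80.6 − 41.6)/(41.6 − 30.9) = 39.0/10.7 = 3.6449
CL = 100·r = 364.49 %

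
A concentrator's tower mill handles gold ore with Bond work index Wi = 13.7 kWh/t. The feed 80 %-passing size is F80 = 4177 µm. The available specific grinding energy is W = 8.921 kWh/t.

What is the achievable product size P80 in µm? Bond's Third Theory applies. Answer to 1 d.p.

W = 10·Wi·(P80^(-½) − F80^(-½))
⇒ 1/√P80 = W/(10 Wi) + 1/√F80
  = 8.9210/(10·13.7) + 1/√4177 = 0.065117 + 0.015473 = 0.080590
P80 = (1/0.080590)² = 12.4086² = 153.97 µm

P80 = 154.0 µm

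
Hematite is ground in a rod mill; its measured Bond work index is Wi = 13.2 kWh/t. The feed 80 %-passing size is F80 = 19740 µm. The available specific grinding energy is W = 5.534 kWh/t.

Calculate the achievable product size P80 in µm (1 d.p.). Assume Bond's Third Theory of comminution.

P80 = 415.8 µm

W = 10·Wi·(P80^(-½) − F80^(-½))
P80^-0.5 = F80^-0.5 + W/(10 Wi)
  = 5.5340/(10·13.2) + 1/√19740 = 0.041924 + 0.007117 = 0.049042
P80 = (1/0.049042)² = 20.3908² = 415.78 µm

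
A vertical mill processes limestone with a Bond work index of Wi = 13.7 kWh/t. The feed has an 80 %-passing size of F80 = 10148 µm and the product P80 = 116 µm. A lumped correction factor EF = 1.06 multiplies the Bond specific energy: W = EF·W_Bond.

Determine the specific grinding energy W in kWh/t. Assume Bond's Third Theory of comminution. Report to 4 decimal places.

Bond: W = 10·Wi·(1/√P80 − 1/√F80)
1/√116 = 0.092848;  1/√10148 = 0.009927
W = 10·13.7·(0.092848 − 0.009927) = 11.3602 kWh/t
Apply correction: 11.3602 × 1.06 = 12.0418 kWh/t

W = 12.0418 kWh/t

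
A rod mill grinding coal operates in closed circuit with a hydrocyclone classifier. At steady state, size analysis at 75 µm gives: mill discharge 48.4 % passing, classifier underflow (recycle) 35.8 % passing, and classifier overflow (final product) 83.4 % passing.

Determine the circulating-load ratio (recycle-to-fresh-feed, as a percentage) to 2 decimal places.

Let r = R/F. Size balance at 75 µm:
(1+r)d = ru + o → r = (o−d)/(d−u)
r = (83.4 − 48.4)/(48.4 − 35.8) = 35.0/12.6 = 2.7778
CL = 100·r = 277.78 %

CL = 277.78 %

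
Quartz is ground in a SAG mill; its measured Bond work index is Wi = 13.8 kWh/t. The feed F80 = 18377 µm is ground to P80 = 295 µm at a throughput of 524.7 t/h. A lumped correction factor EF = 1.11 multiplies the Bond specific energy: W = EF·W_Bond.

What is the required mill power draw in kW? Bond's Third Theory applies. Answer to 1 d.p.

W_Bond = 10·Wi·(1/√P₈₀ − 1/√F₈₀)
W = 10·13.8·(1/√295 − 1/√18377) = 10·13.8·(0.050846) = 7.0167 kWh/t
With EF = 1.11: W = 7.0167·1.11 = 7.7885 kWh/t
P_mill = W·ṁ = 7.7885·524.7 = 4086.6 kW

P = 4086.6 kW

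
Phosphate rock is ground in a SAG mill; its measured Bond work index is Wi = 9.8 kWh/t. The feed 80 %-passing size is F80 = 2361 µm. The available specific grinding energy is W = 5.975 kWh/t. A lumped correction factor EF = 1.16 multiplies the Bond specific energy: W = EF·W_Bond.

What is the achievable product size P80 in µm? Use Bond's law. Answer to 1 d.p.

P80 = 186.9 µm

W = 10·Wi·(P80^(-½) − F80^(-½))
W_Bond = W / EF = 5.975 / 1.16 = 5.1509 kWh/t
1/√P80 = 1/√F80 + W_Bond/(10·Wi)
  = 5.1509/(10·9.8) + 1/√2361 = 0.052560 + 0.020580 = 0.073140
P80 = (1/0.073140)² = 13.6724² = 186.93 µm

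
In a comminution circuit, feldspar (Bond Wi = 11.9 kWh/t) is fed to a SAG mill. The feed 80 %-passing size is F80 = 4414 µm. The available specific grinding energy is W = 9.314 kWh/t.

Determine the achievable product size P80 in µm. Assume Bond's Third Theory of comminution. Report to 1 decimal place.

P80 = 114.8 µm

Bond:  W = 10 Wi (1/√P − 1/√F)
P80^-0.5 = F80^-0.5 + W/(10 Wi)
  = 9.3140/(10·11.9) + 1/√4414 = 0.078269 + 0.015052 = 0.093321
P80 = (1/0.093321)² = 10.7158² = 114.83 µm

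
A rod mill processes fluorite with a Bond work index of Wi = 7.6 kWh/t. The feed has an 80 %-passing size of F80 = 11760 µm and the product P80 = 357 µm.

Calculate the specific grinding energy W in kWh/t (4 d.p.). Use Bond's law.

Bond:  W = 10 Wi (1/√P − 1/√F)
1/√357 = 0.052926;  1/√11760 = 0.009221
W = 10·7.6·(0.052926 − 0.009221) = 3.3215 kWh/t

W = 3.3215 kWh/t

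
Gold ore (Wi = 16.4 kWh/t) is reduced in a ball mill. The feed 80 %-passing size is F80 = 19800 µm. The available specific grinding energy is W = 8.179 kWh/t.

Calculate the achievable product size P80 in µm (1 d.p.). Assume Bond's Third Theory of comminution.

W_Bond = 10·Wi·(1/√P₈₀ − 1/√F₈₀)
⇒ 1/√P80 = W/(10 Wi) + 1/√F80
  = 8.1790/(10·16.4) + 1/√19800 = 0.049872 + 0.007107 = 0.056979
P80 = (1/0.056979)² = 17.5504² = 308.02 µm

P80 = 308.0 µm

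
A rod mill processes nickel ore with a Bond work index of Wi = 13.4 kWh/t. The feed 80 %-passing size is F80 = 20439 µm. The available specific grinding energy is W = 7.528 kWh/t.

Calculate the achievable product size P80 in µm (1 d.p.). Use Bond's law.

Bond:  W = 10 Wi (1/√P − 1/√F)
P80^(−½) = W/(10 Wi) + F80^(−½)
  = 7.5280/(10·13.4) + 1/√20439 = 0.056179 + 0.006995 = 0.063174
P80 = (1/0.063174)² = 15.8293² = 250.57 µm

P80 = 250.6 µm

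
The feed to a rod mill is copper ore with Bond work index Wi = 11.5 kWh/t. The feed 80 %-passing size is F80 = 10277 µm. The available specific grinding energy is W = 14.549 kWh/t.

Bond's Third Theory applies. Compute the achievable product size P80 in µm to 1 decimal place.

Bond: W = 10·Wi·(1/√P80 − 1/√F80)
P80^-0.5 = F80^-0.5 + W/(10 Wi)
  = 14.5490/(10·11.5) + 1/√10277 = 0.126513 + 0.009864 = 0.136377
P80 = (1/0.136377)² = 7.3326² = 53.77 µm

P80 = 53.8 µm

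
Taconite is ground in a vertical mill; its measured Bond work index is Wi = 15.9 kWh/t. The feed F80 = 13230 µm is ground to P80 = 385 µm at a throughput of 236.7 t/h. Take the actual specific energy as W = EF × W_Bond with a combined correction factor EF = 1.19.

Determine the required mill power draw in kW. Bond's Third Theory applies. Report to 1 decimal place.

P = 1893.1 kW

W = 10 Wi (1/√P80 − 1/√F80)  [Bond]
W = 10·15.9·(1/√385 − 1/√13230) = 10·15.9·(0.042271) = 6.7210 kWh/t
W_actual = 1.19 × 6.7210 = 7.9980 kWh/t
P_mill = W·ṁ = 7.9980·236.7 = 1893.1 kW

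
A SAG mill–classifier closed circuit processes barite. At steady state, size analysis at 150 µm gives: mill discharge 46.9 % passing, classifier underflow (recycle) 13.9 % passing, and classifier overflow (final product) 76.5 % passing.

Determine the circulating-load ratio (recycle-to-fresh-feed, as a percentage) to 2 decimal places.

CL = 89.70 %

Mass balance on the −150 µm fraction:
(1+r)·d = r·u + o ⇒ r = (o−d)/(d−u)
r = (76.5 − 46.9)/(46.9 − 13.9) = 29.6/33.0 = 0.8970
CL = 100·r = 89.70 %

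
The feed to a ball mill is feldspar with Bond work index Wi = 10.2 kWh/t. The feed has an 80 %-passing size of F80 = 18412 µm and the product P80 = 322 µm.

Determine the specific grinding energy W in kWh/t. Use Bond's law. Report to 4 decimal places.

W_Bond = 10·Wi·(1/√P₈₀ − 1/√F₈₀)
1/√322 = 0.055728;  1/√18412 = 0.007370
W = 10·10.2·(0.055728 − 0.007370) = 4.9325 kWh/t

W = 4.9325 kWh/t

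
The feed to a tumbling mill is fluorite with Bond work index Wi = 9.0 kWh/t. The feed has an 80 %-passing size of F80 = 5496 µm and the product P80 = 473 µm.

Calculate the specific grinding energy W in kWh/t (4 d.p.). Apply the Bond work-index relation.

W = 2.9242 kWh/t

W = 10·Wi·[P80^(−½) − F80^(−½)]
1/√473 = 0.045980;  1/√5496 = 0.013489
W = 10·9.0·(0.045980 − 0.013489) = 2.9242 kWh/t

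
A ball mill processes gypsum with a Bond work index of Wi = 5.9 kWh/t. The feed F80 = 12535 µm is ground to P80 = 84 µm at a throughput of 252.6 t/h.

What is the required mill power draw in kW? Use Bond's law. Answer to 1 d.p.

P = 1493.0 kW

W = 10·Wi·(P80^(-½) − F80^(-½))
W = 10·5.9·(1/√84 − 1/√12535) = 10·5.9·(0.100177) = 5.9105 kWh/t
P_mill = W·ṁ = 5.9105·252.6 = 1493.0 kW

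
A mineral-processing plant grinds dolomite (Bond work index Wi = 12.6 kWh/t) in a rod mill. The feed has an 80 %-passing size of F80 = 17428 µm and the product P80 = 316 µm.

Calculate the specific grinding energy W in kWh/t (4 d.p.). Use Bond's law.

W = 10·Wi·[P80^(−½) − F80^(−½)]
1/√316 = 0.056254;  1/√17428 = 0.007575
W = 10·12.6·(0.056254 − 0.007575) = 6.1336 kWh/t

W = 6.1336 kWh/t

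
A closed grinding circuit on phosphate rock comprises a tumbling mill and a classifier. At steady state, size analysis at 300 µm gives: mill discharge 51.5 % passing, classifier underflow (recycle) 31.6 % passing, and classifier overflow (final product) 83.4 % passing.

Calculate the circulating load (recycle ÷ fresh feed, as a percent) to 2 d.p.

CL = 160.30 %

Two-product formula at 300 µm:
(1+r)d = ru + o → r = (o−d)/(d−u)
r = (83.4 − 51.5)/(51.5 − 31.6) = 31.9/19.9 = 1.6030
CL = 100·r = 160.30 %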